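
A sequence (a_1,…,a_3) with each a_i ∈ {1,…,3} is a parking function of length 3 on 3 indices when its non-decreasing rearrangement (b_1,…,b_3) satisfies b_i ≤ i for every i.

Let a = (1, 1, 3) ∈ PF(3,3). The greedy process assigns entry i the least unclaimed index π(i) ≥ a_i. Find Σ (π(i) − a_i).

Σπ = 6 ({1..3} each once); Σa = 1+1+3 = 5; disp = 6−5 = 1.

1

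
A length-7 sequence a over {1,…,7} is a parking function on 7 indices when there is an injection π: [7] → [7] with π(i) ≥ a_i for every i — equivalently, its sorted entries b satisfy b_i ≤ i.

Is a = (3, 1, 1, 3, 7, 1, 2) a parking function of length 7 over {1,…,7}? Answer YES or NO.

YES

Order a: b = (1, 1, 1, 2, 3, 3, 7).
  b_1=1 ≤ 1
  b_2=1 ≤ 2
  b_3=1 ≤ 3
  b_4=2 ≤ 4
  b_5=3 ≤ 5
  b_6=3 ≤ 6
  b_7=7 ≤ 7
All bounds hold ⇒ YES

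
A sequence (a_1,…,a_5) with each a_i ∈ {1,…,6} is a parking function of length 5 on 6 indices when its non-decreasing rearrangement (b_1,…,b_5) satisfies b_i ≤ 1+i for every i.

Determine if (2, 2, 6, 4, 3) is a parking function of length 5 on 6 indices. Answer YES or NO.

Order a: b = (2, 2, 3, 4, 6).
  b_1=2 ≤ 2
  b_2=2 ≤ 3
  b_3=3 ≤ 4
  b_4=4 ≤ 5
  b_5=6 ≤ 6
All bounds hold ⇒ YES

YES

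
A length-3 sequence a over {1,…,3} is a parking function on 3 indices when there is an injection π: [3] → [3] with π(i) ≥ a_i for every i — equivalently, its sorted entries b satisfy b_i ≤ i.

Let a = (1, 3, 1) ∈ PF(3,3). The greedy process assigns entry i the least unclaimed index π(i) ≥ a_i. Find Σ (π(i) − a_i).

1

Σπ(i) = 1+…+3 = 6; Σa = 1+3+1 = 5; disp = 6−5 = 1.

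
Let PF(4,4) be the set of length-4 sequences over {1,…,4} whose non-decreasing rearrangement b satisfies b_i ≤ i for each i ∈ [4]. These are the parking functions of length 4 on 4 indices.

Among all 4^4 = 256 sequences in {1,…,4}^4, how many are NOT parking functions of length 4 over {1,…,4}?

131

#PF = 1·5^3 = 1·125 = 125 (Pollak)
Check (4,3,2,4) → sorted (2,3,4,4): b_1=2>1, not a PF.
So 256 − 125 = 131 fail.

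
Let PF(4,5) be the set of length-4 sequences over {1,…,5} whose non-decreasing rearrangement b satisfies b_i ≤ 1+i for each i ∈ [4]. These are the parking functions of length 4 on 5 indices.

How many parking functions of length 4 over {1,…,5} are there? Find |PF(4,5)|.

432

|PF(4,5)| = 2·6^3 = 2·216 = 432 (Konheim–Weiss)
Example (2,1,3,3) → sorted (1,2,3,3): b_i ≤ 1+i ∀i, a PF.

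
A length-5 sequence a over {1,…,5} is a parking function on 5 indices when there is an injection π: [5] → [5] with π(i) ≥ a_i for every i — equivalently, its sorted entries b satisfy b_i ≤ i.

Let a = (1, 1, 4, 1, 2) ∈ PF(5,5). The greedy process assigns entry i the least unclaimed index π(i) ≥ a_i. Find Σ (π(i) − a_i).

6

Σπ = 5·6/2 = 15 (π permutes [5]); Σa = 1+1+4+1+2 = 9; disp = 15−9 = 6.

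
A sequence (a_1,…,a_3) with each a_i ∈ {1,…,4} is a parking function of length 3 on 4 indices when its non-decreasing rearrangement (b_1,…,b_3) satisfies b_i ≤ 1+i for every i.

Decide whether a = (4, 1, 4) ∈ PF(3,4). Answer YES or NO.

Sorted: b = (1, 4, 4).
  b_1=1 ≤ 2
  b_2=4 > 3
  fails at i=2 ⇒ NO

NO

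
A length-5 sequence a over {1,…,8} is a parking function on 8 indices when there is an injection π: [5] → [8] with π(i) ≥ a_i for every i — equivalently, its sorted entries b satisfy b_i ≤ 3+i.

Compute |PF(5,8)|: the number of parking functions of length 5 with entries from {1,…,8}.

#PF = (8+1−5)·(8+1)^{5−1} = 4 · 6561 = 26244 (Konheim–Weiss)
One tuple (6,8,1,5,7) → sorted (1,5,6,7,8): b_i ≤ 3+i ∀i, a PF.

26244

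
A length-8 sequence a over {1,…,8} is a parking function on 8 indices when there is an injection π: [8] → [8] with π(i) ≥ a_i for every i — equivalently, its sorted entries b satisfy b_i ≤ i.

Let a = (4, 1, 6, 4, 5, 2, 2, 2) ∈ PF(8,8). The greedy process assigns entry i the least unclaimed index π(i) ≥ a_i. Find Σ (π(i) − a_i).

Σπ = 8·9/2 = 36 (π permutes [8]); Σa = 4+1+6+4+5+2+2+2 = 26; disp = 36−26 = 10.

10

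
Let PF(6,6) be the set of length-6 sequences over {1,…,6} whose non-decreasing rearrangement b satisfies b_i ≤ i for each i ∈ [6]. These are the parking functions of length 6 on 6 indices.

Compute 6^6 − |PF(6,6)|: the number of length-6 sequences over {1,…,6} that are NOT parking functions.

29849

|PF| = (6+1−6)·(6+1)^{6−1} = 1×16807 = 16807 [KW]
Example (3,5,6,1,4,4) → sorted (1,3,4,4,5,6): b_2=3>2, not a PF.
Total 46656; non-PF = 46656−16807 = 29849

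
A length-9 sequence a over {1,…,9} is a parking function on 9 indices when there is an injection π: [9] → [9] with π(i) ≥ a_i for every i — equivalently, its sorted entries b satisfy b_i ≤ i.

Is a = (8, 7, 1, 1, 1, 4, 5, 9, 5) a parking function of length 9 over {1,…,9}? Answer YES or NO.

YES

Sorted: b = (1, 1, 1, 4, 5, 5, 7, 8, 9).
  b_1=1 ≤ 1
  b_2=1 ≤ 2
  b_3=1 ≤ 3
  b_4=4 ≤ 4
  b_5=5 ≤ 5
  b_6=5 ≤ 6
  b_7=7 ≤ 7
  b_8=8 ≤ 8
  b_9=9 ≤ 9
All bounds hold ⇒ YES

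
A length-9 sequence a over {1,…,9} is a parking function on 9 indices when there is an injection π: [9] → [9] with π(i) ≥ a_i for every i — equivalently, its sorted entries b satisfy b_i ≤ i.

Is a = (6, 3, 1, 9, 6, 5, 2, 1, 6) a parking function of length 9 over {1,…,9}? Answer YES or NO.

YES

Order a: b = (1, 1, 2, 3, 5, 6, 6, 6, 9).
  b_1=1 ≤ 1
  b_2=1 ≤ 2
  b_3=2 ≤ 3
  b_4=3 ≤ 4
  b_5=5 ≤ 5
  b_6=6 ≤ 6
  b_7=6 ≤ 7
  b_8=6 ≤ 8
  b_9=9 ≤ 9
All bounds hold ⇒ YES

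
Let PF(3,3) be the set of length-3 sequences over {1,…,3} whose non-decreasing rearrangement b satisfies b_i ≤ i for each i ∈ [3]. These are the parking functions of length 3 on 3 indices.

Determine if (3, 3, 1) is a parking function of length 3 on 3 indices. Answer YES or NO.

NO

Sorted: b = (1, 3, 3).
  b_1=1 ≤ 1
  b_2=3 > 2
  fails at i=2 ⇒ NO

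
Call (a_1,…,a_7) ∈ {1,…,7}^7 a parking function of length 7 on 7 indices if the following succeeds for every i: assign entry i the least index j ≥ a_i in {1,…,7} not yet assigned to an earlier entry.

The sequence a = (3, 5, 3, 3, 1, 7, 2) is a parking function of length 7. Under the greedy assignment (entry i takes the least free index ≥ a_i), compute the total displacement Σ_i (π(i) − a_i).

Σπ(i) = 1+…+7 = 28; Σa = 3+5+3+3+1+7+2 = 24; disp = 28−24 = 4.

4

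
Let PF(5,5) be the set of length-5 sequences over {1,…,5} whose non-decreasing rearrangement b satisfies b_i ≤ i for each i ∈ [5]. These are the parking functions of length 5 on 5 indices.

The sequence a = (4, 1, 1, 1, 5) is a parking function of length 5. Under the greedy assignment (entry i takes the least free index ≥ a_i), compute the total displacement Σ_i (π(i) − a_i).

3

Σπ = 5·6/2 = 15 (π permutes [5]); Σa = 4+1+1+1+5 = 12; disp = 15−12 = 3.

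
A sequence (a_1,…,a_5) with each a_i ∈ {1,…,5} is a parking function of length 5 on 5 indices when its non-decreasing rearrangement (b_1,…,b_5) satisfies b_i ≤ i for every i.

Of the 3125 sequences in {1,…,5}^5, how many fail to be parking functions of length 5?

1829

|PF| = (5−5+1)·(5+1)^(5−1) = 1×1296 = 1296
E.g. (4,4,4,5,5) → sorted (4,4,4,5,5): b_1=4>1, not a PF.
So 3125 − 1296 = 1829 fail.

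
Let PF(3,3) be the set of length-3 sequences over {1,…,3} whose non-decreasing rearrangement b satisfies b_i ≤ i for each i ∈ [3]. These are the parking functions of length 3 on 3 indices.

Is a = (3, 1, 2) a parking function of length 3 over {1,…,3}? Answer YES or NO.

Rearranged: b = (1, 2, 3).
  b_1=1 ≤ 1
  b_2=2 ≤ 2
  b_3=3 ≤ 3
All bounds hold ⇒ YES

YES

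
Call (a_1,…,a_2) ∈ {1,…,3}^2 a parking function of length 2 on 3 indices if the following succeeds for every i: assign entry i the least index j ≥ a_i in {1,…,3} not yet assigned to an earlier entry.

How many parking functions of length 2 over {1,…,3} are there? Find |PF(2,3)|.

|PF(2,3)| = (3+1−2)·(3+1)^{2−1} = 2 · 4 = 8 (Pollak)
Check (1,2) → sorted (1,2): b_i ≤ 1+i ∀i, a PF.

8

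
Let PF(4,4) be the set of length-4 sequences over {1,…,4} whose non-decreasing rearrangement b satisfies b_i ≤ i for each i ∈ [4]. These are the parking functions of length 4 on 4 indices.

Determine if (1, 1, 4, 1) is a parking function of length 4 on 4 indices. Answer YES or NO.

Rearranged: b = (1, 1, 1, 4).
  b_1=1 ≤ 1
  b_2=1 ≤ 2
  b_3=1 ≤ 3
  b_4=4 ≤ 4
All bounds hold ⇒ YES

YES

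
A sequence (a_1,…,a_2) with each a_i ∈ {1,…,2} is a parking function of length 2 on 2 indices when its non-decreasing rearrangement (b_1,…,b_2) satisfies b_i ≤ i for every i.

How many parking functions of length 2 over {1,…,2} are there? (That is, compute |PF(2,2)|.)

Count = (3−2)·3^(2−1) = 1·3 = 3
E.g. (1,1) → sorted (1,1): b_i ≤ i ∀i, a PF.

3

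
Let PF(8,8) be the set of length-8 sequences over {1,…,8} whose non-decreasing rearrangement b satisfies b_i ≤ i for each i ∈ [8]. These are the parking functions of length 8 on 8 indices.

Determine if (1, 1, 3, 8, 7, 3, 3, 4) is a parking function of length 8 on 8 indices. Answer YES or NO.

YES

Sorted: b = (1, 1, 3, 3, 3, 4, 7, 8).
  b_1=1 ≤ 1
  b_2=1 ≤ 2
  b_3=3 ≤ 3
  b_4=3 ≤ 4
  b_5=3 ≤ 5
  b_6=4 ≤ 6
  b_7=7 ≤ 7
  b_8=8 ≤ 8
All bounds hold ⇒ YES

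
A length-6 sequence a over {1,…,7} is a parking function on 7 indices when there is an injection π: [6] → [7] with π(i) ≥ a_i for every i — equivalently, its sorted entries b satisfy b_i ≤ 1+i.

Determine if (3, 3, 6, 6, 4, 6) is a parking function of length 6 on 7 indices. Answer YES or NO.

Sorted: b = (3, 3, 4, 6, 6, 6).
  b_1=3 > 2
  fails at i=1 ⇒ NO

NO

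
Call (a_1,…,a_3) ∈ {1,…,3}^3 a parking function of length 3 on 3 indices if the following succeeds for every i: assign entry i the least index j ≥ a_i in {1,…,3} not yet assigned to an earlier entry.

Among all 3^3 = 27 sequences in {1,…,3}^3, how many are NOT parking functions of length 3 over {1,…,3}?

Count = (3−3+1)·(3+1)^(3−1) = 1×16 = 16 (Konheim–Weiss)
Check (3,3,3) → sorted (3,3,3): b_1=3>1, not a PF.
3^3 − 16 = 27 − 16 = 11

11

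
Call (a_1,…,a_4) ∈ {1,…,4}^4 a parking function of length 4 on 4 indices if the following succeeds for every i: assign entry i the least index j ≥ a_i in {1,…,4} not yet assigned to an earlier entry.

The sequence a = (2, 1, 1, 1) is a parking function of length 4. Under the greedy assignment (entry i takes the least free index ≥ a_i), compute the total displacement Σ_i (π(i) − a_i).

Σπ(i) = 1+…+4 = 10; Σa = 2+1+1+1 = 5; disp = 10−5 = 5.

5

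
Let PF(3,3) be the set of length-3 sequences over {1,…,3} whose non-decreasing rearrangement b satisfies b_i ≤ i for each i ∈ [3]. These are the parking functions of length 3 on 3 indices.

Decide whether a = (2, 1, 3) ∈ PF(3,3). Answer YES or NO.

Order a: b = (1, 2, 3).
  b_1=1 ≤ 1
  b_2=2 ≤ 2
  b_3=3 ≤ 3
All bounds hold ⇒ YES

YES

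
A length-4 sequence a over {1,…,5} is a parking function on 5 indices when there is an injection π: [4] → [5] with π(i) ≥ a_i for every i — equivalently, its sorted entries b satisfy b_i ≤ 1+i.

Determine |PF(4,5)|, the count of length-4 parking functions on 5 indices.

432

Count = (5−4+1)·(5+1)^(4−1) = 2·216 = 432 [KW]
Check (5,2,2,3) → sorted (2,2,3,5): b_i ≤ 1+i ∀i, a PF.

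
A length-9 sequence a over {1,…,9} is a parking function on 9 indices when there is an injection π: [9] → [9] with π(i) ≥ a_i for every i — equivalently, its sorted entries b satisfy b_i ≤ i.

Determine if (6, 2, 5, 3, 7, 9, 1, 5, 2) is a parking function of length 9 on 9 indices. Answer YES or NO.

Sorted: b = (1, 2, 2, 3, 5, 5, 6, 7, 9).
  b_1=1 ≤ 1
  b_2=2 ≤ 2
  b_3=2 ≤ 3
  b_4=3 ≤ 4
  b_5=5 ≤ 5
  b_6=5 ≤ 6
  b_7=6 ≤ 7
  b_8=7 ≤ 8
  b_9=9 ≤ 9
All bounds hold ⇒ YES

YES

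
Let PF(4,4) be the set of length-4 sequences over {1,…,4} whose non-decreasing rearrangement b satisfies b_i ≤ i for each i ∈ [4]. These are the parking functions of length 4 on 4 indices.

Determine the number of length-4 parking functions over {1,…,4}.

125

#PF = 1·5^3 = 1×125 = 125 [KW]
Example (1,2,3,2) → sorted (1,2,2,3): b_i ≤ i ∀i, a PF.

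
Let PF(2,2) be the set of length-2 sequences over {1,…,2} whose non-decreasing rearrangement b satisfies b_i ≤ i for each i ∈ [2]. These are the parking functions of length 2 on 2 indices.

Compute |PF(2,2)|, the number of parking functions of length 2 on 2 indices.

3

|PF| = (2+1−2)·(2+1)^{2−1} = 1 · 3 = 3 (Pollak)
E.g. (1,1) → sorted (1,1): b_i ≤ i ∀i, a PF.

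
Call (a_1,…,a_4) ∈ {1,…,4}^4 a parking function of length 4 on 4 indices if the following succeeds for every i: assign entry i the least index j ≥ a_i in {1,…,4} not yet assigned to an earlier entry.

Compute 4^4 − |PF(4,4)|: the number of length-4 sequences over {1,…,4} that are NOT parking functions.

Count = (5−4)·5^(4−1) = 1·125 = 125 [KW]
E.g. (3,4,2,4) → sorted (2,3,4,4): b_1=2>1, not a PF.
So 256 − 125 = 131 fail.

131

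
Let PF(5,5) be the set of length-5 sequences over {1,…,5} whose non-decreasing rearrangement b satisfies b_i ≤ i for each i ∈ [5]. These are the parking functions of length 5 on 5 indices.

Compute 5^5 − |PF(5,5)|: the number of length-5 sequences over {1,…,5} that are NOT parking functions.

Count = (6−5)·6^(5−1) = 1×1296 = 1296
One tuple (3,5,4,5,2) → sorted (2,3,4,5,5): b_1=2>1, not a PF.
So 3125 − 1296 = 1829 fail.

1829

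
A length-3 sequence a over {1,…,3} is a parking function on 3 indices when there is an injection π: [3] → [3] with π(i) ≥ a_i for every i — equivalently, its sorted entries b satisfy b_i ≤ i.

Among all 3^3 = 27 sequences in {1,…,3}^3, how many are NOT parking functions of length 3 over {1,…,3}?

11

|PF(3,3)| = (4−3)·4^(3−1) = 1·16 = 16 (Konheim–Weiss)
E.g. (3,3,3) → sorted (3,3,3): b_1=3>1, not a PF.
3^3 − 16 = 27 − 16 = 11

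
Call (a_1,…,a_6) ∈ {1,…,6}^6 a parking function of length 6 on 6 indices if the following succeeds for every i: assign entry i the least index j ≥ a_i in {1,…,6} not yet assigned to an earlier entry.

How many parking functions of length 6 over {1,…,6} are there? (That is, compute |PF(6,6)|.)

#PF = (6−6+1)·(6+1)^(6−1) = 1·16807 = 16807 [KW]
One tuple (1,4,2,4,3,5) → sorted (1,2,3,4,4,5): b_i ≤ i ∀i, a PF.

16807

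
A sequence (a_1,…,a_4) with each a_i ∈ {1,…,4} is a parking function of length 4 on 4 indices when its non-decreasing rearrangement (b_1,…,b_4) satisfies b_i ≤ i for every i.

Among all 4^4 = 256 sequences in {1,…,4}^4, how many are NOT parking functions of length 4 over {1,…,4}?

Count = (4+1−4)·(4+1)^{4−1} = 1×125 = 125
E.g. (4,2,4,3) → sorted (2,3,4,4): b_1=2>1, not a PF.
4^4 − 125 = 256 − 125 = 131

131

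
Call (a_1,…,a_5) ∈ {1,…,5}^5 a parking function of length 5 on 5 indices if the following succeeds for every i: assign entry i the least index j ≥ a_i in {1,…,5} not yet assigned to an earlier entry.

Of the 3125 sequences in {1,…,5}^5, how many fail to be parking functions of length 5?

1829

Count = (5+1−5)·(5+1)^{5−1} = 1·1296 = 1296
One tuple (2,2,2,4,5) → sorted (2,2,2,4,5): b_1=2>1, not a PF.
Total 3125; non-PF = 3125−1296 = 1829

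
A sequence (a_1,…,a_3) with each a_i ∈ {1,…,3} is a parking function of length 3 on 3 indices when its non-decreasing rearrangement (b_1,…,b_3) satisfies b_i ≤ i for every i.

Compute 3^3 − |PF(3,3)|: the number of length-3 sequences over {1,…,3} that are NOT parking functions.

11

|PF(3,3)| = (3+1−3)·(3+1)^{3−1} = 1 · 16 = 16
E.g. (2,3,3) → sorted (2,3,3): b_1=2>1, not a PF.
So 27 − 16 = 11 fail.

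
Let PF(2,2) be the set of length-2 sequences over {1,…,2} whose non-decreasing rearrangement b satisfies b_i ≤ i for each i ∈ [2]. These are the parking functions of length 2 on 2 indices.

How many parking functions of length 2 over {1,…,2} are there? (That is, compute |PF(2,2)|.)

3

|PF| = (3−2)·3^(2−1) = 1 · 3 = 3
Check (1,1) → sorted (1,1): b_i ≤ i ∀i, a PF.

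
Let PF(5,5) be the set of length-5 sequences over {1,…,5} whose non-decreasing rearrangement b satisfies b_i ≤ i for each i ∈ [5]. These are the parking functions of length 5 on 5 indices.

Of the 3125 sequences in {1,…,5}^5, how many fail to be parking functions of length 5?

1829

|PF| = (5−5+1)·(5+1)^(5−1) = 1 · 1296 = 1296 (Konheim–Weiss)
One tuple (5,4,5,5,3) → sorted (3,4,5,5,5): b_1=3>1, not a PF.
Total 3125; non-PF = 3125−1296 = 1829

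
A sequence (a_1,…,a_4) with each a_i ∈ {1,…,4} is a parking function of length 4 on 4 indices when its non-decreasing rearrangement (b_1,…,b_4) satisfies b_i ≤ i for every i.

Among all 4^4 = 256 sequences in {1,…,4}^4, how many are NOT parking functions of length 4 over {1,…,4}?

131

#PF = 1·5^3 = 1 · 125 = 125
Example (3,4,4,1) → sorted (1,3,4,4): b_2=3>2, not a PF.
So 256 − 125 = 131 fail.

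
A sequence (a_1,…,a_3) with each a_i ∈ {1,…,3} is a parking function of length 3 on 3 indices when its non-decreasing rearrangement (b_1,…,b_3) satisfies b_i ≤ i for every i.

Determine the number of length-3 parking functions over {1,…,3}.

16

|PF(3,3)| = 1·4^2 = 1 · 16 = 16
One tuple (1,3,2) → sorted (1,2,3): b_i ≤ i ∀i, a PF.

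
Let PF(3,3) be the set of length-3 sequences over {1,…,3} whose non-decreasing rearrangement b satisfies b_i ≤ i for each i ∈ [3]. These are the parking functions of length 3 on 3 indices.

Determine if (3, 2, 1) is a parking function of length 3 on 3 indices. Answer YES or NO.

Sorted: b = (1, 2, 3).
  b_1=1 ≤ 1
  b_2=2 ≤ 2
  b_3=3 ≤ 3
All bounds hold ⇒ YES

YES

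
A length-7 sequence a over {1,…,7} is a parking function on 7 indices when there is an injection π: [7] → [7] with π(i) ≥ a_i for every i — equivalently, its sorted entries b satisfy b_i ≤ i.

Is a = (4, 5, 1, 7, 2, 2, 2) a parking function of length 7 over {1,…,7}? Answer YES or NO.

YES

Rearranged: b = (1, 2, 2, 2, 4, 5, 7).
  b_1=1 ≤ 1
  b_2=2 ≤ 2
  b_3=2 ≤ 3
  b_4=2 ≤ 4
  b_5=4 ≤ 5
  b_6=5 ≤ 6
  b_7=7 ≤ 7
All bounds hold ⇒ YES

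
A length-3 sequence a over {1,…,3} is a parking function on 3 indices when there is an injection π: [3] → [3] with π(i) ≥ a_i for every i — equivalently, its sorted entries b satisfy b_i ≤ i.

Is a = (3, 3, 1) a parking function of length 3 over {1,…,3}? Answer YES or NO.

Sorted: b = (1, 3, 3).
  b_1=1 ≤ 1
  b_2=3 > 2
  fails at i=2 ⇒ NO

NO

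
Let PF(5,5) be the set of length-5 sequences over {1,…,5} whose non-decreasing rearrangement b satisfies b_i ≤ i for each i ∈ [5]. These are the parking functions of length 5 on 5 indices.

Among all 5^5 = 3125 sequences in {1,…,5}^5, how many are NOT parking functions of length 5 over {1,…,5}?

1829

|PF| = (6−5)·6^(5−1) = 1·1296 = 1296 [KW]
E.g. (5,5,2,5,5) → sorted (2,5,5,5,5): b_1=2>1, not a PF.
5^5 − 1296 = 3125 − 1296 = 1829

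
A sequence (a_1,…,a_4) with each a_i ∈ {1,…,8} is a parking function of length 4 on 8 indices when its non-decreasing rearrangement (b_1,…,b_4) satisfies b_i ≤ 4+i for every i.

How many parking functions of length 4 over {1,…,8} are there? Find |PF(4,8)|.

3645

Count = (8−4+1)·(8+1)^(4−1) = 5×729 = 3645
One tuple (2,2,2,4) → sorted (2,2,2,4): b_i ≤ 4+i ∀i, a PF.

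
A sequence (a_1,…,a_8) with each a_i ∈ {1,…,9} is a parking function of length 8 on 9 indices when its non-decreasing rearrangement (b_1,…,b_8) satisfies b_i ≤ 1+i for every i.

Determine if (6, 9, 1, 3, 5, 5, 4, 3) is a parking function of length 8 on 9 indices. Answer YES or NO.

Sorted: b = (1, 3, 3, 4, 5, 5, 6, 9).
  b_1=1 ≤ 2
  b_2=3 ≤ 3
  b_3=3 ≤ 4
  b_4=4 ≤ 5
  b_5=5 ≤ 6
  b_6=5 ≤ 7
  b_7=6 ≤ 8
  b_8=9 ≤ 9
All bounds hold ⇒ YES

YES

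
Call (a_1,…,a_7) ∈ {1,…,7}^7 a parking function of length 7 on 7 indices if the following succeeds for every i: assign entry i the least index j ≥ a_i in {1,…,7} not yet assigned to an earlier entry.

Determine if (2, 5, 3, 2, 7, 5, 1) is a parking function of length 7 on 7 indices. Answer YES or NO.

Rearranged: b = (1, 2, 2, 3, 5, 5, 7).
  b_1=1 ≤ 1
  b_2=2 ≤ 2
  b_3=2 ≤ 3
  b_4=3 ≤ 4
  b_5=5 ≤ 5
  b_6=5 ≤ 6
  b_7=7 ≤ 7
All bounds hold ⇒ YES

YES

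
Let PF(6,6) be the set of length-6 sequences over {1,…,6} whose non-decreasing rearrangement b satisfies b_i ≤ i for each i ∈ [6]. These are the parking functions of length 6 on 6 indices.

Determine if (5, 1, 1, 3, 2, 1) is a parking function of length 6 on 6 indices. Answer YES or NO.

Order a: b = (1, 1, 1, 2, 3, 5).
  b_1=1 ≤ 1
  b_2=1 ≤ 2
  b_3=1 ≤ 3
  b_4=2 ≤ 4
  b_5=3 ≤ 5
  b_6=5 ≤ 6
All bounds hold ⇒ YES

YES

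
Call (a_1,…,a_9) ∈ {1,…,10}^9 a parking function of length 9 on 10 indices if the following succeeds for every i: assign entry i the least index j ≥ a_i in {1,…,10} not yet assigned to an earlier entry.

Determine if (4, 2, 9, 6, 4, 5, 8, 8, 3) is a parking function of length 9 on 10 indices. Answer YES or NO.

YES

Sorted: b = (2, 3, 4, 4, 5, 6, 8, 8, 9).
  b_1=2 ≤ 2
  b_2=3 ≤ 3
  b_3=4 ≤ 4
  b_4=4 ≤ 5
  b_5=5 ≤ 6
  b_6=6 ≤ 7
  b_7=8 ≤ 8
  b_8=8 ≤ 9
  b_9=9 ≤ 10
All bounds hold ⇒ YES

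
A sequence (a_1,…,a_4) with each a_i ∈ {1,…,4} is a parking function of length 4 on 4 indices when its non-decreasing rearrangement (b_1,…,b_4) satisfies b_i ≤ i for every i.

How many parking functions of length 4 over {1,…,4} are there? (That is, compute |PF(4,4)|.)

125

Count = (5−4)·5^(4−1) = 1·125 = 125 [KW]
Check (1,1,3,3) → sorted (1,1,3,3): b_i ≤ i ∀i, a PF.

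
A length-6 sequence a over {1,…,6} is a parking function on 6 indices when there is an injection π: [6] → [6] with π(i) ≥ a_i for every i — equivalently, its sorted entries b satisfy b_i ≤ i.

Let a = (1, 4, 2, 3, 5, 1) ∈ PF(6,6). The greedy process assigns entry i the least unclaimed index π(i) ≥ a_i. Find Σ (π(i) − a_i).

Σπ(i) = 1+…+6 = 21; Σa = 1+4+2+3+5+1 = 16; disp = 21−16 = 5.

5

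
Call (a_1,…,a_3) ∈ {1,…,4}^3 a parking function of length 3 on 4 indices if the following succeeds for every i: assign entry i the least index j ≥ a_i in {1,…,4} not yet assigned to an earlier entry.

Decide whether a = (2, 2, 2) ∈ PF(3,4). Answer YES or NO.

Sorted: b = (2, 2, 2).
  b_1=2 ≤ 2
  b_2=2 ≤ 3
  b_3=2 ≤ 4
All bounds hold ⇒ YES

YES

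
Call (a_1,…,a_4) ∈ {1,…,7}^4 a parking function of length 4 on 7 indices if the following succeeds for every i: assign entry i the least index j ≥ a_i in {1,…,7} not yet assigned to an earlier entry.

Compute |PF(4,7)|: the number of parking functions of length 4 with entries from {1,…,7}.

2048

Count = (7−4+1)·(7+1)^(4−1) = 4 · 512 = 2048 [KW]
Example (6,5,2,2) → sorted (2,2,5,6): b_i ≤ 3+i ∀i, a PF.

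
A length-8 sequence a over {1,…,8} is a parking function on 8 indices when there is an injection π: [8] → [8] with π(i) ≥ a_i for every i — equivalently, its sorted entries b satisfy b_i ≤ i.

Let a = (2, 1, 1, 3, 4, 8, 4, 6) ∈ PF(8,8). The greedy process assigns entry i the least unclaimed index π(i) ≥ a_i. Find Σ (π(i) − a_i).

7

Σπ(i) = 1+…+8 = 36; Σa = 2+1+1+3+4+8+4+6 = 29; disp = 36−29 = 7.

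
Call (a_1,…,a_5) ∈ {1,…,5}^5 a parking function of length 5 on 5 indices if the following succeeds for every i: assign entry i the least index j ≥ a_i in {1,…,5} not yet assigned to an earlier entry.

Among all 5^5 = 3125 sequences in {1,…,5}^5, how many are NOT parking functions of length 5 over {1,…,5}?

#PF = (5+1−5)·(5+1)^{5−1} = 1 · 1296 = 1296 (Konheim–Weiss)
One tuple (2,2,5,5,5) → sorted (2,2,5,5,5): b_1=2>1, not a PF.
Total 3125; non-PF = 3125−1296 = 1829

1829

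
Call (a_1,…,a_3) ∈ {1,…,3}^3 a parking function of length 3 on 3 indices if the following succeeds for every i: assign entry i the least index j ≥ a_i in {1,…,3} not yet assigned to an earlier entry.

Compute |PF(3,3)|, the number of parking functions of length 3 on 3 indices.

Count = (3−3+1)·(3+1)^(3−1) = 1·16 = 16 [KW]
Example (2,1,3) → sorted (1,2,3): b_i ≤ i ∀i, a PF.

16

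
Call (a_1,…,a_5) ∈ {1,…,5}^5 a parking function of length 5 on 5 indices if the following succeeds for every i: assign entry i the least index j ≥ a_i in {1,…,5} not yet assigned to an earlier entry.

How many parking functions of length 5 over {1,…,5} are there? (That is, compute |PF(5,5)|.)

|PF(5,5)| = (5−5+1)·(5+1)^(5−1) = 1·1296 = 1296 (Konheim–Weiss)
E.g. (2,3,1,3,4) → sorted (1,2,3,3,4): b_i ≤ i ∀i, a PF.

1296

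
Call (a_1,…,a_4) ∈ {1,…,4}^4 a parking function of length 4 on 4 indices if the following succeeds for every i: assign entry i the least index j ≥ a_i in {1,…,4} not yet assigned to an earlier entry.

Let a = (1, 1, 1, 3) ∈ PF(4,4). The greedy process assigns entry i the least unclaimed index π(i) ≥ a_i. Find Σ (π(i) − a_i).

Σπ(i) = 1+…+4 = 10; Σa = 1+1+1+3 = 6; disp = 10−6 = 4.

4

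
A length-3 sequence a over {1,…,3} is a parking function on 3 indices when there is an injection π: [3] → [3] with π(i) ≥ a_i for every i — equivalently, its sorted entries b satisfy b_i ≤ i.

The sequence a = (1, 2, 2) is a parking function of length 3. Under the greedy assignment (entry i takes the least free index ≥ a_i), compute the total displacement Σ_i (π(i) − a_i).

Σπ = 3·4/2 = 6 (π permutes [3]); Σa = 1+2+2 = 5; disp = 6−5 = 1.

1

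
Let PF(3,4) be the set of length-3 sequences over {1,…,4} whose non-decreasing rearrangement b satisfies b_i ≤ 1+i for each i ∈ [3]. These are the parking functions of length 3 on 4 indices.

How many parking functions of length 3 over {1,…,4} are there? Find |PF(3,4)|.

50

|PF| = (4−3+1)·(4+1)^(3−1) = 2·25 = 50 (Pollak)
E.g. (1,4,1) → sorted (1,1,4): b_i ≤ 1+i ∀i, a PF.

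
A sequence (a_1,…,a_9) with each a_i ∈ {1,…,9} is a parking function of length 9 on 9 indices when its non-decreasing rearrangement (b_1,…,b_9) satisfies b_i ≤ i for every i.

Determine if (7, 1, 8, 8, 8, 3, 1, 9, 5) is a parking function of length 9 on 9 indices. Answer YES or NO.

Sorted: b = (1, 1, 3, 5, 7, 8, 8, 8, 9).
  b_1=1 ≤ 1
  b_2=1 ≤ 2
  b_3=3 ≤ 3
  b_4=5 > 4
  fails at i=4 ⇒ NO

NO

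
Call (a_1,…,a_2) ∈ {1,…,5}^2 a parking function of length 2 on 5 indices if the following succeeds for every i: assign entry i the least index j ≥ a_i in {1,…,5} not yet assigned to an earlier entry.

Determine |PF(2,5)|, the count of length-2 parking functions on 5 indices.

24

|PF| = (5+1−2)·(5+1)^{2−1} = 4×6 = 24
E.g. (4,2) → sorted (2,4): b_i ≤ 3+i ∀i, a PF.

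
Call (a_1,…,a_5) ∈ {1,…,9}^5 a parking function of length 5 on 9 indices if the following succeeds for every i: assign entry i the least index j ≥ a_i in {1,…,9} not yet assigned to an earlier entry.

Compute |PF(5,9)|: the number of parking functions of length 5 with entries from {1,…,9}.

Count = (9+1−5)·(9+1)^{5−1} = 5 · 10000 = 50000 (Pollak)
Example (4,5,9,2,6) → sorted (2,4,5,6,9): b_i ≤ 4+i ∀i, a PF.

50000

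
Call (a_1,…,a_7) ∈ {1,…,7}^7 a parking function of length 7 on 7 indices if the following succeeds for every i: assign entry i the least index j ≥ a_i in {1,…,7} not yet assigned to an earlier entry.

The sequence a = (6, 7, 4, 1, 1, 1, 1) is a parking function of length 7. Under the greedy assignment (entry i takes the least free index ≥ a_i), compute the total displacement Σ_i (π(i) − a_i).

Σπ = 7·8/2 = 28 (π permutes [7]); Σa = 6+7+4+1+1+1+1 = 21; disp = 28−21 = 7.

7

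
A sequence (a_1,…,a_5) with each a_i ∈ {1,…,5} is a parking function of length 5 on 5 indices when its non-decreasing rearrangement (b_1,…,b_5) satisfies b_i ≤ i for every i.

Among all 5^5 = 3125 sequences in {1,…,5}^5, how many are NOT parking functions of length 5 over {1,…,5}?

1829

Count = 1·6^4 = 1 · 1296 = 1296 (Konheim–Weiss)
One tuple (4,3,3,5,3) → sorted (3,3,3,4,5): b_1=3>1, not a PF.
Total 3125; non-PF = 3125−1296 = 1829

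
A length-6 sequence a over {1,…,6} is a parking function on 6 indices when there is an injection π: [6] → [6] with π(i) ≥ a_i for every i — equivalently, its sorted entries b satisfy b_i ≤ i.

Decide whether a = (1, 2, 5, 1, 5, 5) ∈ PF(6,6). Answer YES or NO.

Order a: b = (1, 1, 2, 5, 5, 5).
  b_1=1 ≤ 1
  b_2=1 ≤ 2
  b_3=2 ≤ 3
  b_4=5 > 4
  fails at i=4 ⇒ NO

NO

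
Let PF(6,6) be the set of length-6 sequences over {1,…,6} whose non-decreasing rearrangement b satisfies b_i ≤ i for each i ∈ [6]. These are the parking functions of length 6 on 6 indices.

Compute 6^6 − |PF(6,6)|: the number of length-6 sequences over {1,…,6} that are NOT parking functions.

29849

#PF = (6−6+1)·(6+1)^(6−1) = 1×16807 = 16807 (Konheim–Weiss)
Example (6,2,5,6,2,1) → sorted (1,2,2,5,6,6): b_4=5>4, not a PF.
Total 46656; non-PF = 46656−16807 = 29849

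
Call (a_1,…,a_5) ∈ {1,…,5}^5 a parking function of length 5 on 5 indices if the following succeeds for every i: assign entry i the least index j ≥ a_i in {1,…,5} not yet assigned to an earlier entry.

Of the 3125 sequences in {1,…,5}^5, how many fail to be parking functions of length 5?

|PF(5,5)| = (6−5)·6^(5−1) = 1 · 1296 = 1296 (Konheim–Weiss)
Check (5,4,5,4,2) → sorted (2,4,4,5,5): b_1=2>1, not a PF.
So 3125 − 1296 = 1829 fail.

1829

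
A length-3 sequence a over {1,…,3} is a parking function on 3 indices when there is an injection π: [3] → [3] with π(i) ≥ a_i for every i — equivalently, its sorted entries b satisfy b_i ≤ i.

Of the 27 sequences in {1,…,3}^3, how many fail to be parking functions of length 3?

11

Count = (3+1−3)·(3+1)^{3−1} = 1·16 = 16
Example (2,3,3) → sorted (2,3,3): b_1=2>1, not a PF.
3^3 − 16 = 27 − 16 = 11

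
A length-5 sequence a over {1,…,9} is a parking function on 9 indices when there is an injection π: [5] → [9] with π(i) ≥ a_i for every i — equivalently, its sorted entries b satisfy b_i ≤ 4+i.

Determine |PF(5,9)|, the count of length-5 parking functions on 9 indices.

50000

|PF(5,9)| = (9−5+1)·(9+1)^(5−1) = 5·10000 = 50000 [KW]
Check (5,2,5,5,2) → sorted (2,2,5,5,5): b_i ≤ 4+i ∀i, a PF.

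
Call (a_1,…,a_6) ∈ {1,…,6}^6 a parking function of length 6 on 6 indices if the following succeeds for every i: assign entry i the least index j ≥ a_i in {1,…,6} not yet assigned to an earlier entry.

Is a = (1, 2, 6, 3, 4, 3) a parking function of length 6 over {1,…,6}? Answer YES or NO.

YES

Rearranged: b = (1, 2, 3, 3, 4, 6).
  b_1=1 ≤ 1
  b_2=2 ≤ 2
  b_3=3 ≤ 3
  b_4=3 ≤ 4
  b_5=4 ≤ 5
  b_6=6 ≤ 6
All bounds hold ⇒ YES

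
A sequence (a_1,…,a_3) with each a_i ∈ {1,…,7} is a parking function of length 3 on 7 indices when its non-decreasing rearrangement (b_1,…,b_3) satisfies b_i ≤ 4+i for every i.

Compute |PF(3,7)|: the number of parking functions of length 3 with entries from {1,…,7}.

320

|PF| = (7+1−3)·(7+1)^{3−1} = 5×64 = 320
One tuple (1,2,5) → sorted (1,2,5): b_i ≤ 4+i ∀i, a PF.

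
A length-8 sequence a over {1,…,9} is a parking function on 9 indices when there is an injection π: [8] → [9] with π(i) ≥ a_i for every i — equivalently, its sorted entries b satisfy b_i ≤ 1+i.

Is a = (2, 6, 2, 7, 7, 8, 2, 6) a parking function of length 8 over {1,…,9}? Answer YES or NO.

Sorted: b = (2, 2, 2, 6, 6, 7, 7, 8).
  b_1=2 ≤ 2
  b_2=2 ≤ 3
  b_3=2 ≤ 4
  b_4=6 > 5
  fails at i=4 ⇒ NO

NO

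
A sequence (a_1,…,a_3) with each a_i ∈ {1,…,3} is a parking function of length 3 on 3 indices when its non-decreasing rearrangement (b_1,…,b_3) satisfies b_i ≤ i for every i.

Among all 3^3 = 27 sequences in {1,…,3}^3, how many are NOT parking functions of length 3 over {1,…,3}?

11

#PF = (3−3+1)·(3+1)^(3−1) = 1 · 16 = 16 (Pollak)
Example (2,3,3) → sorted (2,3,3): b_1=2>1, not a PF.
Total 27; non-PF = 27−16 = 11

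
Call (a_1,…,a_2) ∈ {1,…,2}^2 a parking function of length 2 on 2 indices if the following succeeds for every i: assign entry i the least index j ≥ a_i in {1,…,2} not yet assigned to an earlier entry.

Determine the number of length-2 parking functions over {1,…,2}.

|PF(2,2)| = 1·3^1 = 1·3 = 3 [KW]
E.g. (1,2) → sorted (1,2): b_i ≤ i ∀i, a PF.

3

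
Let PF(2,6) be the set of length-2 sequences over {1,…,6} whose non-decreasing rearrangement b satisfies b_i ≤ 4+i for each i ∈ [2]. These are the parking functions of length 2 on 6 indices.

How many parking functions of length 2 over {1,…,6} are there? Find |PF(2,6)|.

#PF = (6+1−2)·(6+1)^{2−1} = 5×7 = 35 (Pollak)
E.g. (4,2) → sorted (2,4): b_i ≤ 4+i ∀i, a PF.

35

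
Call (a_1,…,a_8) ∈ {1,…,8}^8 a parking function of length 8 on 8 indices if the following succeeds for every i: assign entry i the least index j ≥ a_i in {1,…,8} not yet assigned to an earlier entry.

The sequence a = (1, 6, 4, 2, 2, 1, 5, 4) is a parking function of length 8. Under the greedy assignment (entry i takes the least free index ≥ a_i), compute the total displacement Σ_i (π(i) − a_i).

Σπ = 36 ({1..8} each once); Σa = 1+6+4+2+2+1+5+4 = 25; disp = 36−25 = 11.

11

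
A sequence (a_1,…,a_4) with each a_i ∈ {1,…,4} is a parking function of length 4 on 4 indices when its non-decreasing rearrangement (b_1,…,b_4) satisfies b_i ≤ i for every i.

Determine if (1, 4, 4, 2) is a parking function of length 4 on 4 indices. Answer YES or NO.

Rearranged: b = (1, 2, 4, 4).
  b_1=1 ≤ 1
  b_2=2 ≤ 2
  b_3=4 > 3
  fails at i=3 ⇒ NO

NO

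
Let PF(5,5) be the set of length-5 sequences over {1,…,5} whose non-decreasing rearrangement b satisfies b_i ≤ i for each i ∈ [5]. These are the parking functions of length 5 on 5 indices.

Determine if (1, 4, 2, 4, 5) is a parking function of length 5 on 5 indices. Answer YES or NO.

NO

Order a: b = (1, 2, 4, 4, 5).
  b_1=1 ≤ 1
  b_2=2 ≤ 2
  b_3=4 > 3
  fails at i=3 ⇒ NO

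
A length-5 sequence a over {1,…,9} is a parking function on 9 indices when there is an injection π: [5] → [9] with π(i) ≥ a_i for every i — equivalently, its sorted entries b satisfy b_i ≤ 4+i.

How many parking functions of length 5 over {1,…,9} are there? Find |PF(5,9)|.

50000

|PF(5,9)| = 5·10^4 = 5×10000 = 50000
One tuple (2,5,9,4,5) → sorted (2,4,5,5,9): b_i ≤ 4+i ∀i, a PF.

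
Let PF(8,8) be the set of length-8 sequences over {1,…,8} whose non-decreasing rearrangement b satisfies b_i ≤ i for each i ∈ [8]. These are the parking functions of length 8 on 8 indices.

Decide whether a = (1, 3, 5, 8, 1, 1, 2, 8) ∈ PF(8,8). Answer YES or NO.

Order a: b = (1, 1, 1, 2, 3, 5, 8, 8).
  b_1=1 ≤ 1
  b_2=1 ≤ 2
  b_3=1 ≤ 3
  b_4=2 ≤ 4
  b_5=3 ≤ 5
  b_6=5 ≤ 6
  b_7=8 > 7
  fails at i=7 ⇒ NO

NO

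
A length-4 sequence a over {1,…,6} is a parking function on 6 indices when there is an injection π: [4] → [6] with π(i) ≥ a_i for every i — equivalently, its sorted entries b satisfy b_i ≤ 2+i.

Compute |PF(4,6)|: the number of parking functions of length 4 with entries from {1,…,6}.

|PF(4,6)| = (7−4)·7^(4−1) = 3 · 343 = 1029 [KW]
Check (2,1,3,1) → sorted (1,1,2,3): b_i ≤ 2+i ∀i, a PF.

1029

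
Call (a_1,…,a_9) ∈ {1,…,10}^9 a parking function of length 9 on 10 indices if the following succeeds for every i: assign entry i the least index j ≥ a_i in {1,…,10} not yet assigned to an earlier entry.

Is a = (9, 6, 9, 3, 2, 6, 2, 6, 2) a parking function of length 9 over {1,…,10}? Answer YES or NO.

YES

Rearranged: b = (2, 2, 2, 3, 6, 6, 6, 9, 9).
  b_1=2 ≤ 2
  b_2=2 ≤ 3
  b_3=2 ≤ 4
  b_4=3 ≤ 5
  b_5=6 ≤ 6
  b_6=6 ≤ 7
  b_7=6 ≤ 8
  b_8=9 ≤ 9
  b_9=9 ≤ 10
All bounds hold ⇒ YES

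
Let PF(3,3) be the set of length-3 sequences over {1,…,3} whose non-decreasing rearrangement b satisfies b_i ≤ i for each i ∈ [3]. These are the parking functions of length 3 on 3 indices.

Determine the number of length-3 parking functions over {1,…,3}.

16

|PF(3,3)| = (3+1−3)·(3+1)^{3−1} = 1×16 = 16
Check (1,2,3) → sorted (1,2,3): b_i ≤ i ∀i, a PF.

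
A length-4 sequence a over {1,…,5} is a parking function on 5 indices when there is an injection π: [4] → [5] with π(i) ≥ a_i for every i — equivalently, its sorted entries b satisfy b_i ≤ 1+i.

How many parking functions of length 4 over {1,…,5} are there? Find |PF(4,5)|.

432

|PF| = (5+1−4)·(5+1)^{4−1} = 2 · 216 = 432 (Pollak)
One tuple (4,1,5,3) → sorted (1,3,4,5): b_i ≤ 1+i ∀i, a PF.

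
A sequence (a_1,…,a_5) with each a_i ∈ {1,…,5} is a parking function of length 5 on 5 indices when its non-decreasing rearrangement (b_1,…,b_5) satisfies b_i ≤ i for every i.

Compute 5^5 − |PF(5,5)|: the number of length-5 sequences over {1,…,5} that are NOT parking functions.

1829

|PF| = (6−5)·6^(5−1) = 1·1296 = 1296 (Konheim–Weiss)
Check (3,4,2,3,2) → sorted (2,2,3,3,4): b_1=2>1, not a PF.
Total 3125; non-PF = 3125−1296 = 1829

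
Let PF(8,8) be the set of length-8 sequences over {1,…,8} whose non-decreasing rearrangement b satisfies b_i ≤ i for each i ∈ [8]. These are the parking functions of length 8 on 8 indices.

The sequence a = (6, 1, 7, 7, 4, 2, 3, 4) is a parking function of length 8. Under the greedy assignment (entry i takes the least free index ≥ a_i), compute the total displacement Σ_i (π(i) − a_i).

2

Σπ = 8·9/2 = 36 (π permutes [8]); Σa = 6+1+7+7+4+2+3+4 = 34; disp = 36−34 = 2.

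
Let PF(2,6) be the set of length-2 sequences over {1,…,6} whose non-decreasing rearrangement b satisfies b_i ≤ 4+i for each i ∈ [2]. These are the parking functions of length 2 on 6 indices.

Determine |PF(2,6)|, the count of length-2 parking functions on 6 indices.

|PF(2,6)| = 5·7^1 = 5·7 = 35 (Pollak)
E.g. (5,2) → sorted (2,5): b_i ≤ 4+i ∀i, a PF.

35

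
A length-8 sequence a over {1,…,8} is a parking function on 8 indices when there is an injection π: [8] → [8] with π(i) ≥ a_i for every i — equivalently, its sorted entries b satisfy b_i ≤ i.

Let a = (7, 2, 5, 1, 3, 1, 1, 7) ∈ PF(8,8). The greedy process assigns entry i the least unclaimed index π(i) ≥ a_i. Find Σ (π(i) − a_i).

9

Σπ = 36 ({1..8} each once); Σa = 7+2+5+1+3+1+1+7 = 27; disp = 36−27 = 9.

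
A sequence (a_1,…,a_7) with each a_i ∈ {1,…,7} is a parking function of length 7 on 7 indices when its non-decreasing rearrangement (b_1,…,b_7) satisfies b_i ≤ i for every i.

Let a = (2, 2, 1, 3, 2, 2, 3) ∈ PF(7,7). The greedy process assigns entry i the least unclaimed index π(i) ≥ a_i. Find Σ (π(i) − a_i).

13

Σπ = 7·8/2 = 28 (π permutes [7]); Σa = 2+2+1+3+2+2+3 = 15; disp = 28−15 = 13.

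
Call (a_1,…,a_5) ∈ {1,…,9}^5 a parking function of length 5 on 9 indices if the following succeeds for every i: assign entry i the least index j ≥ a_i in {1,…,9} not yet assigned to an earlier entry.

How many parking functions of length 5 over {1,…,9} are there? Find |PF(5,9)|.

|PF| = (9+1−5)·(9+1)^{5−1} = 5·10000 = 50000 (Konheim–Weiss)
E.g. (1,4,6,5,3) → sorted (1,3,4,5,6): b_i ≤ 4+i ∀i, a PF.

50000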